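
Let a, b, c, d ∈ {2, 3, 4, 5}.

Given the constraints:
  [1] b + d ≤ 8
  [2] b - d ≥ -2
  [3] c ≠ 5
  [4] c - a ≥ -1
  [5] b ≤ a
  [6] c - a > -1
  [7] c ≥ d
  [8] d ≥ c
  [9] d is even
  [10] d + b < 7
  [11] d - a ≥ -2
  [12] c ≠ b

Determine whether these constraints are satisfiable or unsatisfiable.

Satisfiable

The assignment a = 3, b = 2, c = 4, d = 4 works:
  constraint 1 holds since b + d = 6.
  constraint 2 holds since b - d = -2.
The rest check out directly.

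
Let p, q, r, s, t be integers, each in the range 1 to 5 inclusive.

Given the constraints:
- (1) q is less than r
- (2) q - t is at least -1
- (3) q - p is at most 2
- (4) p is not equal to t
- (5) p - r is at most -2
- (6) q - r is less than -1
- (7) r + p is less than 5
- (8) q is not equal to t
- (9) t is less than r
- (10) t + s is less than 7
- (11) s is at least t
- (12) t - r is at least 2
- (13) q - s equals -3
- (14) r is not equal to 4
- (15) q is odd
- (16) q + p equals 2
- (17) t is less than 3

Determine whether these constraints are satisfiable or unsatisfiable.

Unsatisfiable

Constraints 2, 3, 5, and 12 give p − q ≥ -2, q − t ≥ -1, t − r ≥ 2, r − p ≥ 2.
Adding all 4 inequalities: the left sides telescope to 0, and the right sides sum to (-2) + (-1) + 2 + 2 = 1. So 0 ≥ 1, which is false.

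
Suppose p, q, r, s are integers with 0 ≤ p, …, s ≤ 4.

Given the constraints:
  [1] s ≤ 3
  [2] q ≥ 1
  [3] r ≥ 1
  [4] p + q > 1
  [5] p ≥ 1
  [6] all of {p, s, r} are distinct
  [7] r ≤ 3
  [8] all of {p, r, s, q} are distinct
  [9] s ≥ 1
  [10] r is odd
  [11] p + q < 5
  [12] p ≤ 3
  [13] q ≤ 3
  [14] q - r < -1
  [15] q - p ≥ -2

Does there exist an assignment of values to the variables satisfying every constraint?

Constraints 1, 2, 3, 5, 7, 9, 12, and 13 confine each of p, r, s, q to the 3 values {1, …, 3}.
Constraint 8 requires all 4 of them to be distinct, but only 3 values are available — impossible by the pigeonhole principle.

Unsatisfiable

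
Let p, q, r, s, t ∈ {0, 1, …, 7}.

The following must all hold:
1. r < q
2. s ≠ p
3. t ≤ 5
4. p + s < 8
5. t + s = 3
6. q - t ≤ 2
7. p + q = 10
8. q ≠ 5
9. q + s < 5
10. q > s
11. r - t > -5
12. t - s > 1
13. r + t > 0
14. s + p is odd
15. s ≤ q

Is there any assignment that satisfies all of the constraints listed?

The assignment p = 7, q = 3, r = 0, s = 0, t = 3 works:
  constraint 4 holds since p + s = 7.
  constraint 5 holds since t + s = 3.
The rest check out directly.

Satisfiable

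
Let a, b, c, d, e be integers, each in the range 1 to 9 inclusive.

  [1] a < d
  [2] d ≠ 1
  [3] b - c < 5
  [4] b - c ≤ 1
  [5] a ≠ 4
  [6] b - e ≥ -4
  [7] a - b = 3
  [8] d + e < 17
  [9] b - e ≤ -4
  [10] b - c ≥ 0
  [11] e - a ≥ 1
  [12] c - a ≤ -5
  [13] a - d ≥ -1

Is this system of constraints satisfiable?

Unsatisfiable

Constraints 4, 6, 11, and 12 give e − a ≥ 1, a − c ≥ 5, c − b ≥ -1, b − e ≥ -4.
Adding all 4 inequalities: the left sides telescope to 0, and the right sides sum to 1 + 5 + (-1) + (-4) = 1. So 0 ≥ 1, which is false.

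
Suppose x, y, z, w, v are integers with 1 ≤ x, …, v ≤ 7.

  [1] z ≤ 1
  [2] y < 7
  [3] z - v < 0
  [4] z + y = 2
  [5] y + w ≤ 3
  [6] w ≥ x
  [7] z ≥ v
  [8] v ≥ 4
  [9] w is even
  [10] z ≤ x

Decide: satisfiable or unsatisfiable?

From constraints 7 and 8: z ≥ v and v ≥ 4, so z ≥ 4. From constraint 1: z ≤ 1. But 1 < 4, so no value of z works.

Unsatisfiable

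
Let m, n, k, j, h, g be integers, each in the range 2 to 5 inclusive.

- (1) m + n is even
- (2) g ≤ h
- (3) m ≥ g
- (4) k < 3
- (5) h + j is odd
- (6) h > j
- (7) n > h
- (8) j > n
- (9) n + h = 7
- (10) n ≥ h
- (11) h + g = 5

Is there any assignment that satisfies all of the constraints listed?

Unsatisfiable

Constraints 6, 7, and 8 give n < j, j < h, h < n. Chaining: n < j < h < n, which forces n < n — impossible.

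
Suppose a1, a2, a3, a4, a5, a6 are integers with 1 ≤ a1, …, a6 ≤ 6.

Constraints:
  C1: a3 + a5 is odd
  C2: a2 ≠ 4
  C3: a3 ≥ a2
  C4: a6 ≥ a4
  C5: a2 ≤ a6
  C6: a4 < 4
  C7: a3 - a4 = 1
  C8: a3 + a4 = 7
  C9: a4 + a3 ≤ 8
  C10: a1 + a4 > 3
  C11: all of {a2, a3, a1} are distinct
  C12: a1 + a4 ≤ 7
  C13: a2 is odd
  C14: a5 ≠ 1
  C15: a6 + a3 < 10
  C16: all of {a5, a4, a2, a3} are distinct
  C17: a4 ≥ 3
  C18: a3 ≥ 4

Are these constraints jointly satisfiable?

One satisfying assignment is a1 = 2, a2 = 1, a3 = 4, a4 = 3, a5 = 5, a6 = 5.
For the less obvious constraints — constraint 7: a3 - a4 = 1; constraint 8: a3 + a4 = 7 — and the others hold by inspection.

Satisfiable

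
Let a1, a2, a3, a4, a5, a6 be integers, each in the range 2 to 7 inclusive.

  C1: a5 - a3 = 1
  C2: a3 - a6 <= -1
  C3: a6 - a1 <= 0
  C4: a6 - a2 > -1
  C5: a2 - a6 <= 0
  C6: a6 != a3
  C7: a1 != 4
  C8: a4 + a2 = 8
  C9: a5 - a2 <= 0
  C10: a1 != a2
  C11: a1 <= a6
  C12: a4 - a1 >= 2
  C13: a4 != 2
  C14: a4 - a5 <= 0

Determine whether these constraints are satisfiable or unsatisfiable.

Unsatisfiable

Constraints 3, 5, 9, 12, and 14 give a4 − a1 ≥ 2, a1 − a6 ≥ 0, a6 − a2 ≥ 0, a2 − a5 ≥ 0, a5 − a4 ≥ 0.
Adding all 5 inequalities: the left sides telescope to 0, and the right sides sum to 2 + 0 + 0 + 0 + 0 = 2. So 0 ≥ 2, which is false.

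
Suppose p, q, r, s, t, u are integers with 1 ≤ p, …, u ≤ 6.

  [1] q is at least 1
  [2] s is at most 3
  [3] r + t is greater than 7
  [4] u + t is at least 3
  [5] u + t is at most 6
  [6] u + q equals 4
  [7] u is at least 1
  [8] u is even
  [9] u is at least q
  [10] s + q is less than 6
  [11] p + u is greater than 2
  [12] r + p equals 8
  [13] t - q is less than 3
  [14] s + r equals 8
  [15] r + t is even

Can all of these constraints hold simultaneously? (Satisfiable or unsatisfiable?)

Satisfiable

Try p = 2, q = 2, r = 6, s = 2, t = 2, u = 2.
Check constraint 3: r + t = 8; constraint 4: u + t = 4; constraint 5: u + t = 4. The remaining constraints are straightforward to verify.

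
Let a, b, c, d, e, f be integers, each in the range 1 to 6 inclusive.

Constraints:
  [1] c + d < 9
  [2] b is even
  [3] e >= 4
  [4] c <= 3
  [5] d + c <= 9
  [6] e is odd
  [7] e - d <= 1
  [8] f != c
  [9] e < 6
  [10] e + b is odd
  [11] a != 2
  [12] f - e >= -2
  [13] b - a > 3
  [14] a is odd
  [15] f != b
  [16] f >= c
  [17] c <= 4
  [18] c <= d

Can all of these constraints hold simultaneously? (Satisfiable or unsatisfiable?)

Satisfiable

Try a = 1, b = 6, c = 1, d = 6, e = 5, f = 3.
Check constraint 1: c + d = 7; constraint 5: d + c = 7; constraint 7: e - d = -1. The remaining constraints are straightforward to verify.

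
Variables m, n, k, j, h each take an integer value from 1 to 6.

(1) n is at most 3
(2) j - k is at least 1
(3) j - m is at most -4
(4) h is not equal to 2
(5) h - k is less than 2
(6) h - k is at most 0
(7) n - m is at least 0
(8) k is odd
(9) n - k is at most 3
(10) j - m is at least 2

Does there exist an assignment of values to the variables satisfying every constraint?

Unsatisfiable

Constraints 2, 3, 7, and 9 give n − m ≥ 0, m − j ≥ 4, j − k ≥ 1, k − n ≥ -3.
Adding all 4 inequalities: the left sides telescope to 0, and the right sides sum to 0 + 4 + 1 + (-3) = 2. So 0 ≥ 2, which is false.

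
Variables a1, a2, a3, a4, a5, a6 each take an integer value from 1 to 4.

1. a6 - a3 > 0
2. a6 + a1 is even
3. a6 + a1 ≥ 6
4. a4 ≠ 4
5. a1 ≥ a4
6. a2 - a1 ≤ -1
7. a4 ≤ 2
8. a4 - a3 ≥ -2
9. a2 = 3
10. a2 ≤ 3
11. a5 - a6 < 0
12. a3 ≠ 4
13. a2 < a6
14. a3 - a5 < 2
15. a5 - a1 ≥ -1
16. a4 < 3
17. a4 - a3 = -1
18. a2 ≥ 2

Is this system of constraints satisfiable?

Satisfiable

One satisfying assignment is a1 = 4, a2 = 3, a3 = 3, a4 = 2, a5 = 3, a6 = 4.
For the less obvious constraints — constraint 1: a6 - a3 = 1; constraint 3: a6 + a1 = 8; constraint 6: a2 - a1 = -1 — and the others hold by inspection.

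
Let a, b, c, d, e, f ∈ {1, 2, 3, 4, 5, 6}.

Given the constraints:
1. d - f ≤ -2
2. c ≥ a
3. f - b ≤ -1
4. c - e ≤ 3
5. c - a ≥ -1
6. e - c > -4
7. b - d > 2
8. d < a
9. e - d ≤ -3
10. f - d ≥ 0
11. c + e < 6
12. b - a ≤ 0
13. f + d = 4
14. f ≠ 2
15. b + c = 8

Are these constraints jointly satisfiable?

Constraints 1, 3, 4, 5, 9, and 12 give e − c ≥ -3, c − a ≥ -1, a − b ≥ 0, b − f ≥ 1, f − d ≥ 2, d − e ≥ 3.
Adding all 6 inequalities: the left sides telescope to 0, and the right sides sum to (-3) + (-1) + 0 + 1 + 2 + 3 = 2. So 0 ≥ 2, which is false.

Unsatisfiable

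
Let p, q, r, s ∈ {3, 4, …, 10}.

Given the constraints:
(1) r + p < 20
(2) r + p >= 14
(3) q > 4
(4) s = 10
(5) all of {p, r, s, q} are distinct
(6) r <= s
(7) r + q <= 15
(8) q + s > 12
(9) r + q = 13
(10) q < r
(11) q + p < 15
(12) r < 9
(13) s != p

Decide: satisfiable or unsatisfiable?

Satisfiable

The assignment p = 9, q = 5, r = 8, s = 10 works:
  constraint 1 holds since r + p = 17.
  constraint 2 holds since r + p = 17.
The rest check out directly.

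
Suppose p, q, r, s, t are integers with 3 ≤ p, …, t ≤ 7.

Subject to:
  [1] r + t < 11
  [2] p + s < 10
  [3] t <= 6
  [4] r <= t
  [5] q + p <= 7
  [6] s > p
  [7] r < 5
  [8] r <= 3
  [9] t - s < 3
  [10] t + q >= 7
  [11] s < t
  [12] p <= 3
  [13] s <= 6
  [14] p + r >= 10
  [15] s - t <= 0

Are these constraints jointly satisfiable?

Unsatisfiable

From constraint 12: p ≤ 3. From constraints 3 and 4: r ≤ t ≤ 6. Hence p + r ≤ 9. But constraint 14 requires p + r ≥ 10, and 10 > 9. Contradiction.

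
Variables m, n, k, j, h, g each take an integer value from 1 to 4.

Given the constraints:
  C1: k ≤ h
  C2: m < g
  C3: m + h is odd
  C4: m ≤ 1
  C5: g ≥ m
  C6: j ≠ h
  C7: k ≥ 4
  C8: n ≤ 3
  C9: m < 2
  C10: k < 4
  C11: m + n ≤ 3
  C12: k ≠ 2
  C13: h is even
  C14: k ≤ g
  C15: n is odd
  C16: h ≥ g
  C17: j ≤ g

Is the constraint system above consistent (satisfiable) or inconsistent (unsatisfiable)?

From constraint 7: k ≥ 4. From constraint 10: k ≤ 3. But 3 < 4, so no value of k works.

Unsatisfiable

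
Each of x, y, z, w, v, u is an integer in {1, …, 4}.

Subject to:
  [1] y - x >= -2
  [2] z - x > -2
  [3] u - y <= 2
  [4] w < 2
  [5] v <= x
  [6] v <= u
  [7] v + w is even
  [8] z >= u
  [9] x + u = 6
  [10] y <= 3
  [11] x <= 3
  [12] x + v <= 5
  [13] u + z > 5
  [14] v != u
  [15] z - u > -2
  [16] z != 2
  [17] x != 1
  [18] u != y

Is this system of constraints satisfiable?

Take x = 3, y = 2, z = 4, w = 1, v = 1, u = 3. Then constraint 1: y - x = -1; constraint 2: z - x = 1, and every other listed constraint is also met.

Satisfiable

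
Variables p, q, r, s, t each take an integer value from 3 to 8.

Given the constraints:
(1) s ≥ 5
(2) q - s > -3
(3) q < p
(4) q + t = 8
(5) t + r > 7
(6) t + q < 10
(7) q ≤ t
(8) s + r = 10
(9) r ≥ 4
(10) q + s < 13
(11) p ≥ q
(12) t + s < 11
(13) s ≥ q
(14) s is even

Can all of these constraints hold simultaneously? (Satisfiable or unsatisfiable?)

Satisfiable

Setting (p, q, r, s, t) = (7, 4, 4, 6, 4) satisfies everything: constraint 2: q - s = -2; constraint 4: q + t = 8, and the others follow.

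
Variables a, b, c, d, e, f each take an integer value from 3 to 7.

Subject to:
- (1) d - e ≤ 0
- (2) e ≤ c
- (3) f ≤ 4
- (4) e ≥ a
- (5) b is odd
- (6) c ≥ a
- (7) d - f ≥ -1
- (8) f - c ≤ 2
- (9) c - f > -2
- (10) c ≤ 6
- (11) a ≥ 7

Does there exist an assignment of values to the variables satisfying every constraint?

From constraints 4 and 11: e ≥ a and a ≥ 7, so e ≥ 7. From constraints 2 and 10: e ≤ c and c ≤ 6, so e ≤ 6. But 6 < 7, so no value of e works.

Unsatisfiable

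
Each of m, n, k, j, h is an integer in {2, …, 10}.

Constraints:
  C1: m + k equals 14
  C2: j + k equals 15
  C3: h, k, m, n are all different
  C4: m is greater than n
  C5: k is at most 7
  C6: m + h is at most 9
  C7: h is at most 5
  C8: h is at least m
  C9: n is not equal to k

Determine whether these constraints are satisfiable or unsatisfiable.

Unsatisfiable

From constraints 7 and 8: m ≤ h ≤ 5. From constraint 5: k ≤ 7. Hence m + k ≤ 12. But constraint 1 requires m + k = 14, and 14 > 12. Contradiction.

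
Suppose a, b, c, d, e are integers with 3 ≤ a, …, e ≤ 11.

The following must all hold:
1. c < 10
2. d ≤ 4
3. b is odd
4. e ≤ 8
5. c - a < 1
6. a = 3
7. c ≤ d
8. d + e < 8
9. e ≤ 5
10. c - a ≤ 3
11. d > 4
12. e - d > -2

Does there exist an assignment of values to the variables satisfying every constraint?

Unsatisfiable

From constraint 11: d ≥ 5. From constraint 2: d ≤ 4. But 4 < 5, so no value of d works.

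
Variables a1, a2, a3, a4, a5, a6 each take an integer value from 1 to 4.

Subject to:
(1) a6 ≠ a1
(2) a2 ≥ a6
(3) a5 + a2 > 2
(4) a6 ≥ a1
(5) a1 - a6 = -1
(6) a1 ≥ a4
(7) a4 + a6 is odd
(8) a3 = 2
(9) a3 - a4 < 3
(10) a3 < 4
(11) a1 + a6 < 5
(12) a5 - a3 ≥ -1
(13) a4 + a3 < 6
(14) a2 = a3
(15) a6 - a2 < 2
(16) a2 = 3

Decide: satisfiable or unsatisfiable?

Constraint 16 fixes a2 = 3 and constraint 8 fixes a3 = 2, but constraint 14 requires a2 = a3. Since 3 ≠ 2, contradiction.

Unsatisfiable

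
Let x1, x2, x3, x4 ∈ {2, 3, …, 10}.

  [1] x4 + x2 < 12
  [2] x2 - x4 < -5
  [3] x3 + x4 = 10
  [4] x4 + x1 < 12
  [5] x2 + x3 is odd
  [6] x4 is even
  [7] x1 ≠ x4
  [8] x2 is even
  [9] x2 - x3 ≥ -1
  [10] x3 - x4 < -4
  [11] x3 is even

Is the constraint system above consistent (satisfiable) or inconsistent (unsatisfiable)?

Constraint 8 makes x2 even and constraint 11 makes x3 even, so x2 + x3 must be even. Constraint 5 says x2 + x3 is odd — contradiction.

Unsatisfiable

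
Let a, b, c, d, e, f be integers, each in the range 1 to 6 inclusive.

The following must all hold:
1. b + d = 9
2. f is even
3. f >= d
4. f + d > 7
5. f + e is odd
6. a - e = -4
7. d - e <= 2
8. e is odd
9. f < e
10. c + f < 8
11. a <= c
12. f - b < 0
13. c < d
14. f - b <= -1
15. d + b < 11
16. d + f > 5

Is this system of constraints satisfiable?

Satisfiable

Setting (a, b, c, d, e, f) = (1, 5, 2, 4, 5, 4) satisfies everything: constraint 1: b + d = 9; constraint 4: f + d = 8, and the others follow.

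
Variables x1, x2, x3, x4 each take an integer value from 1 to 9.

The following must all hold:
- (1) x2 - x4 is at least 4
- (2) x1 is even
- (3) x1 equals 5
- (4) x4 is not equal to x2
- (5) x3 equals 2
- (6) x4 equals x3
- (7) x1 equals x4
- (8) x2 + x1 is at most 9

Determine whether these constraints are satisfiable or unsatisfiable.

Constraint 3 fixes x1 = 5 and constraint 5 fixes x3 = 2. Constraints 6 and 7 give x1 = x4 = x3, so x1 = x3. But 5 ≠ 2 — contradiction.

Unsatisfiable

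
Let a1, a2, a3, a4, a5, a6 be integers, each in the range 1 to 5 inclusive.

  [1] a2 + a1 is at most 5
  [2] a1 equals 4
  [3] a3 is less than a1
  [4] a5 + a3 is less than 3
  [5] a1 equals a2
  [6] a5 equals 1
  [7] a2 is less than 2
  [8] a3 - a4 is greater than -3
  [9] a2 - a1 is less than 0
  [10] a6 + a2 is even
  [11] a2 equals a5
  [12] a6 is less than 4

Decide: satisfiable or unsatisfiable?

Unsatisfiable

Constraint 2 fixes a1 = 4 and constraint 6 fixes a5 = 1. Constraints 5 and 11 give a1 = a2 = a5, so a1 = a5. But 4 ≠ 1 — contradiction.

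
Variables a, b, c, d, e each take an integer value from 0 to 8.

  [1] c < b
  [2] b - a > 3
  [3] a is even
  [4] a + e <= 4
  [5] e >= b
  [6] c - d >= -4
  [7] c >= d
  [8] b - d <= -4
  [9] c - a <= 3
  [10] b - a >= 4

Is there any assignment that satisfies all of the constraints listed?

Constraints 6, 8, 9, and 10 give a − c ≥ -3, c − d ≥ -4, d − b ≥ 4, b − a ≥ 4.
Adding all 4 inequalities: the left sides telescope to 0, and the right sides sum to (-3) + (-4) + 4 + 4 = 1. So 0 ≥ 1, which is false.

Unsatisfiable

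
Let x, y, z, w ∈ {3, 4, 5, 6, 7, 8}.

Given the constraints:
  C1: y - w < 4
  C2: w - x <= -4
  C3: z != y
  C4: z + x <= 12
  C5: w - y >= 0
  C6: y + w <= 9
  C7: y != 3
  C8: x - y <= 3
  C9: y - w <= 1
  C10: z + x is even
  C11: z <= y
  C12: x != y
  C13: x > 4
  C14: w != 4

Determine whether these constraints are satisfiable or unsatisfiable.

Unsatisfiable

Constraints 2, 5, and 8 give w − y ≥ 0, y − x ≥ -3, x − w ≥ 4.
Adding all 3 inequalities: the left sides telescope to 0, and the right sides sum to 0 + (-3) + 4 = 1. So 0 ≥ 1, which is false.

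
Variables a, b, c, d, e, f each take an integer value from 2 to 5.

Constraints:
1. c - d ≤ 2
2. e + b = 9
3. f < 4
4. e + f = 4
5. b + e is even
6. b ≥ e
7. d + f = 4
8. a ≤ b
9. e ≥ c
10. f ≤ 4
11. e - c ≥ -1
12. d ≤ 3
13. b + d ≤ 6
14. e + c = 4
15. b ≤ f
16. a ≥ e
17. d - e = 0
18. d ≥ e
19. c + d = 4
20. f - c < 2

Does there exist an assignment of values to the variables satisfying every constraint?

Unsatisfiable

From constraints 12 and 18: e ≤ d ≤ 3. From constraints 10 and 15: b ≤ f ≤ 4. Hence e + b ≤ 7. But constraint 2 requires e + b = 9, and 9 > 7. Contradiction.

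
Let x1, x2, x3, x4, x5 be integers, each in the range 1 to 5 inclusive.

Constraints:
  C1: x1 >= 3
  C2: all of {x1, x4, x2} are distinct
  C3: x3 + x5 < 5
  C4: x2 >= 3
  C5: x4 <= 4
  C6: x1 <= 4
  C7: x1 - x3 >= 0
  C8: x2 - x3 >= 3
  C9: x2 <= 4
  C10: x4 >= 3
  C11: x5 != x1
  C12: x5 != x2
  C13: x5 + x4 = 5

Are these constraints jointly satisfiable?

Constraints 1, 4, 5, 6, 9, and 10 confine each of x1, x4, x2 to the 2 values {3, 4}.
Constraint 2 requires all 3 of them to be distinct, but only 2 values are available — impossible by the pigeonhole principle.

Unsatisfiable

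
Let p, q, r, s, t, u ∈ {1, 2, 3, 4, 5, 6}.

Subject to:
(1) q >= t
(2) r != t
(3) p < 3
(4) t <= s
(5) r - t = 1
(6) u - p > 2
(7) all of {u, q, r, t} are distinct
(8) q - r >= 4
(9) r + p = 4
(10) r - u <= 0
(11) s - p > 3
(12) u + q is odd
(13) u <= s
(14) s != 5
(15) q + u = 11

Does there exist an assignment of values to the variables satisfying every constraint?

One satisfying assignment is p = 2, q = 6, r = 2, s = 6, t = 1, u = 5.
For the less obvious constraints — constraint 5: r - t = 1; constraint 6: u - p = 3; constraint 8: q - r = 4 — and the others hold by inspection.

Satisfiable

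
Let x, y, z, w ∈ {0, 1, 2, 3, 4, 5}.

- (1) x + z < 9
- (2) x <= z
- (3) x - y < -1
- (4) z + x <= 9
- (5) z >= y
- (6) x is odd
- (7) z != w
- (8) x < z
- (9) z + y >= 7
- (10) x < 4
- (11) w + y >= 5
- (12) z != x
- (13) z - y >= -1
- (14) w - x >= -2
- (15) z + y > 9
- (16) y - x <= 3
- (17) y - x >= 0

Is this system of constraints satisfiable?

Satisfiable

One satisfying assignment is x = 3, y = 5, z = 5, w = 3.
For the less obvious constraints — constraint 1: x + z = 8; constraint 3: x - y = -2 — and the others hold by inspection.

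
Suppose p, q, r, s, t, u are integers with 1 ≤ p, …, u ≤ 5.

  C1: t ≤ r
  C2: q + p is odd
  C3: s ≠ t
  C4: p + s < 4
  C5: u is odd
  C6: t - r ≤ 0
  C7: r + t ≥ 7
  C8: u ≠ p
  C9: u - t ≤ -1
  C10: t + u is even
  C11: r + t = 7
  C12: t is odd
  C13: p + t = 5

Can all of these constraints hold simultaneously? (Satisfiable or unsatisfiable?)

Satisfiable

The assignment p = 2, q = 1, r = 4, s = 1, t = 3, u = 1 works:
  constraint 4 holds since p + s = 3.
  constraint 6 holds since t - r = -1.
The rest check out directly.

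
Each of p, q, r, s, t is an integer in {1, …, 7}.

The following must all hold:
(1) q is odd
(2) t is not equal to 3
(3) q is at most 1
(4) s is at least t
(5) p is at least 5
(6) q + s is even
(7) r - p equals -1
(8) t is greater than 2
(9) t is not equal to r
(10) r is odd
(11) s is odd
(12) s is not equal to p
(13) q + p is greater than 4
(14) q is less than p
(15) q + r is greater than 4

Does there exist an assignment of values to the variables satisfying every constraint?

Setting (p, q, r, s, t) = (6, 1, 5, 7, 7) satisfies everything: constraint 7: r - p = -1; constraint 13: q + p = 7; constraint 15: q + r = 6, and the others follow.

Satisfiable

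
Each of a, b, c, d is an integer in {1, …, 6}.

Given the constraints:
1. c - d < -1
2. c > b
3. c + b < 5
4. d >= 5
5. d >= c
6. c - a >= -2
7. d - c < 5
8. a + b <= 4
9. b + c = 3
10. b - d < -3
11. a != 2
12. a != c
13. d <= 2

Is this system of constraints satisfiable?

Unsatisfiable

From constraint 4: d ≥ 5. From constraint 13: d ≤ 2. But 2 < 5, so no value of d works.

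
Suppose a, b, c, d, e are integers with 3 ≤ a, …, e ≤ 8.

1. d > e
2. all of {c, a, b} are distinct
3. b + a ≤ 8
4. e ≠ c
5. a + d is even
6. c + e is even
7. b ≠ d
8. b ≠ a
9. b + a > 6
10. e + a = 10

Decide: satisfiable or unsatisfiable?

Satisfiable

Try a = 4, b = 3, c = 8, d = 8, e = 6.
Check constraint 3: b + a = 7; constraint 9: b + a = 7; constraint 10: e + a = 10. The remaining constraints are straightforward to verify.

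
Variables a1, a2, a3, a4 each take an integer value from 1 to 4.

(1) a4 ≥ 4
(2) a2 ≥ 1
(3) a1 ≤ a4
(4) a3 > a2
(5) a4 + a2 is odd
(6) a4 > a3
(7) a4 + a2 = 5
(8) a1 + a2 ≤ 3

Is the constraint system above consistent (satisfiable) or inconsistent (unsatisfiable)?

Setting (a1, a2, a3, a4) = (1, 1, 3, 4) satisfies everything: constraint 7: a4 + a2 = 5; constraint 8: a1 + a2 = 2, and the others follow.

Satisfiable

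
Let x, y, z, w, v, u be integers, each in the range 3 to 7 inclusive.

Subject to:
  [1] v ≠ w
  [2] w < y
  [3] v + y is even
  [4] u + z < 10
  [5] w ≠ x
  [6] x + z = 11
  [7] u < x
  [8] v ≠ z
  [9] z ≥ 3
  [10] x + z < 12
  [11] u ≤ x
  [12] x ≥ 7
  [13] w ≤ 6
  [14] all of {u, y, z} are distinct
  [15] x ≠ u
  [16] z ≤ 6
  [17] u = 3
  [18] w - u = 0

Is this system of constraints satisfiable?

Satisfiable

The assignment x = 7, y = 5, z = 4, w = 3, v = 7, u = 3 works:
  constraint 4 holds since u + z = 7.
  constraint 6 holds since x + z = 11.
The rest check out directly.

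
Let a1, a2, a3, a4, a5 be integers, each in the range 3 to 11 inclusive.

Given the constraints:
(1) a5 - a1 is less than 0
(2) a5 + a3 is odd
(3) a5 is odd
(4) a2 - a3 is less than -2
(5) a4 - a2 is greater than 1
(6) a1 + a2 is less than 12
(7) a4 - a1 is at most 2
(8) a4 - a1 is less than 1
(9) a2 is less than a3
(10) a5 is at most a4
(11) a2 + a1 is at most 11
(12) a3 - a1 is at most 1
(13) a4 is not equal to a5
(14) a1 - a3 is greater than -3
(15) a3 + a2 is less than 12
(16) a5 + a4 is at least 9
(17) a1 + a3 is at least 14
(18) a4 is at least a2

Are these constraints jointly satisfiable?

Satisfiable

Try a1 = 8, a2 = 3, a3 = 8, a4 = 7, a5 = 5.
Check constraint 1: a5 - a1 = -3; constraint 4: a2 - a3 = -5; constraint 5: a4 - a2 = 4. The remaining constraints are straightforward to verify.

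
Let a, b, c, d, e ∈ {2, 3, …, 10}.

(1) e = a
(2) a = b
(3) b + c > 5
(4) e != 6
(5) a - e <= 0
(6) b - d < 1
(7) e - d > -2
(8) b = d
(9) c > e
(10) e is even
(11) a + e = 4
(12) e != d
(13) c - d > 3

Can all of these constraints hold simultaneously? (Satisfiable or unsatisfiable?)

From constraints 1, 2, and 8, e = a = b = d, so e = d. But constraint 12 says e ≠ d. Contradiction.

Unsatisfiable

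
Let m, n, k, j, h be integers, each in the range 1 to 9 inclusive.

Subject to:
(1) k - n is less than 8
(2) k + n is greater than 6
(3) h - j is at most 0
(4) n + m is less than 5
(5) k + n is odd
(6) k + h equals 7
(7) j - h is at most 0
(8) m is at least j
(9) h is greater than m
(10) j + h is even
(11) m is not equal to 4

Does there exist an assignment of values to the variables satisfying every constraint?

Unsatisfiable

Constraints 3, 8, and 9 give h ≤ j, j ≤ m, m < h. Chaining: h ≤ j ≤ m < h, which forces h < h — impossible.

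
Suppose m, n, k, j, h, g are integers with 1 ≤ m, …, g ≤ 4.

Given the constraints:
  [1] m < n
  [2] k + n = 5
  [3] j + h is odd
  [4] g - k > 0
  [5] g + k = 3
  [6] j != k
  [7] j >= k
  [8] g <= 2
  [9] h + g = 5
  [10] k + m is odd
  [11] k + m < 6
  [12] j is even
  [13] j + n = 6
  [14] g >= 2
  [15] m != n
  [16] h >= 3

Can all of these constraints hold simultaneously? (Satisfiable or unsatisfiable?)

The assignment m = 2, n = 4, k = 1, j = 2, h = 3, g = 2 works:
  constraint 2 holds since k + n = 5.
  constraint 4 holds since g - k = 1.
  constraint 5 holds since g + k = 3.
The rest check out directly.

Satisfiable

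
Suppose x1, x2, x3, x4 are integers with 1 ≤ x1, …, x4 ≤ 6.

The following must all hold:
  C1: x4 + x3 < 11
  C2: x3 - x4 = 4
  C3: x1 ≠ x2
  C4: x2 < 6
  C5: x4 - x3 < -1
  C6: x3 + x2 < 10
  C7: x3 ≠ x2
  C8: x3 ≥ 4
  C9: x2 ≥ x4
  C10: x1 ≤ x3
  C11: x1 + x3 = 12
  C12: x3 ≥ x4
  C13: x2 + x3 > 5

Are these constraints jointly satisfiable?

Satisfiable

Try x1 = 6, x2 = 2, x3 = 6, x4 = 2.
Check constraint 1: x4 + x3 = 8; constraint 2: x3 - x4 = 4. The remaining constraints are straightforward to verify.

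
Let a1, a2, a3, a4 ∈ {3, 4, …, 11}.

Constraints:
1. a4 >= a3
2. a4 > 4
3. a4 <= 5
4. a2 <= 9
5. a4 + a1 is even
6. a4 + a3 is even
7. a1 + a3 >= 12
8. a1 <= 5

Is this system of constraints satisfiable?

Unsatisfiable

From constraint 8: a1 ≤ 5. From constraints 1 and 3: a3 ≤ a4 ≤ 5. Hence a1 + a3 ≤ 10. But constraint 7 requires a1 + a3 ≥ 12, and 12 > 10. Contradiction.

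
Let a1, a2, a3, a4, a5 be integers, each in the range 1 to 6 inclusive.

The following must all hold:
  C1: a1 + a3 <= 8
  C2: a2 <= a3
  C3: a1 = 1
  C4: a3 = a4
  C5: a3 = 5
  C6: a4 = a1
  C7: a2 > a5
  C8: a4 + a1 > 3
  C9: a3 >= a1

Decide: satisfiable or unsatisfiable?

Constraint 5 fixes a3 = 5 and constraint 3 fixes a1 = 1. Constraints 4 and 6 give a3 = a4 = a1, so a3 = a1. But 5 ≠ 1 — contradiction.

Unsatisfiable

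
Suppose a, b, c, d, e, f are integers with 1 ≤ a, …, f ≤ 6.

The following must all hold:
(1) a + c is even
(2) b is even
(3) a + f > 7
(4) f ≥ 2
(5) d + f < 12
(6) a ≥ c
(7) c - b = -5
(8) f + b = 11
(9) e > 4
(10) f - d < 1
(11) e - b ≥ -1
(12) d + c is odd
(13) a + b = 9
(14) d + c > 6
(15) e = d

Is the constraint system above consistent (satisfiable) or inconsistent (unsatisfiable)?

The assignment a = 3, b = 6, c = 1, d = 6, e = 6, f = 5 works:
  constraint 3 holds since a + f = 8.
  constraint 5 holds since d + f = 11.
  constraint 7 holds since c - b = -5.
The rest check out directly.

Satisfiable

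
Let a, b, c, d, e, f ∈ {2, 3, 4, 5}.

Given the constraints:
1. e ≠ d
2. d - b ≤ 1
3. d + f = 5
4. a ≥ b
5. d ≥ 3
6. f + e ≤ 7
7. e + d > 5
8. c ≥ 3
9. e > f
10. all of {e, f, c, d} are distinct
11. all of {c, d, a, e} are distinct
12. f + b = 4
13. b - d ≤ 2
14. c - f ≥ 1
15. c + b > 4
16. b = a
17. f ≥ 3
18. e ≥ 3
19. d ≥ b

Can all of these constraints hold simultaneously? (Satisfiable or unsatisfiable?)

Unsatisfiable

Constraints 5, 8, 17, and 18 confine each of e, f, c, d to the 3 values {3, …, 5} (the domain already gives each ≤ 5).
Constraint 10 requires all 4 of them to be distinct, but only 3 values are available — impossible by the pigeonhole principle.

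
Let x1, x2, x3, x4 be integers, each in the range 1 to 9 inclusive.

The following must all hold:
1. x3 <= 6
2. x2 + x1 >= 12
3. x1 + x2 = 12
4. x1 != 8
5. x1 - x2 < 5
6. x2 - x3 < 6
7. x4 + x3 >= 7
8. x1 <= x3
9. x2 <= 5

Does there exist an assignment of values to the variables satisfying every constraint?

Unsatisfiable

From constraint 9: x2 ≤ 5. From constraints 1 and 8: x1 ≤ x3 ≤ 6. Hence x2 + x1 ≤ 11. But constraint 2 requires x2 + x1 ≥ 12, and 12 > 11. Contradiction.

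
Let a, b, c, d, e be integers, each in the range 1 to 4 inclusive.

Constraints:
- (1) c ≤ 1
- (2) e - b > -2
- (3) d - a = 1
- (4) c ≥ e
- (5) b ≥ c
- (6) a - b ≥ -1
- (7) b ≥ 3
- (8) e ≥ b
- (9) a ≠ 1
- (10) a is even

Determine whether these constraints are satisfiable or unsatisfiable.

From constraints 7 and 8: e ≥ b and b ≥ 3, so e ≥ 3. From constraints 1 and 4: e ≤ c and c ≤ 1, so e ≤ 1. But 1 < 3, so no value of e works.

Unsatisfiable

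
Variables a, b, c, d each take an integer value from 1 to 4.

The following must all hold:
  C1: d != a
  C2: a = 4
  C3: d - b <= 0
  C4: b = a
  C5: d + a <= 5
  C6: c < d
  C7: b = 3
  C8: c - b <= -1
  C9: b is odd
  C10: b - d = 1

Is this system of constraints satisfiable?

Constraint 7 fixes b = 3 and constraint 2 fixes a = 4, but constraint 4 requires b = a. Since 3 ≠ 4, contradiction.

Unsatisfiable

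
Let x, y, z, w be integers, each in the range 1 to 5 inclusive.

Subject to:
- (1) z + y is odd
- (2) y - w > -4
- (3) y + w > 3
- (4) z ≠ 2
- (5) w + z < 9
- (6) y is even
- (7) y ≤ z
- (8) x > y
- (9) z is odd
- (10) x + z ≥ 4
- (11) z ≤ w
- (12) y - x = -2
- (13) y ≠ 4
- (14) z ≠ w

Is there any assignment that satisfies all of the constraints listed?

Satisfiable

Try x = 4, y = 2, z = 3, w = 4.
Check constraint 2: y - w = -2; constraint 3: y + w = 6. The remaining constraints are straightforward to verify.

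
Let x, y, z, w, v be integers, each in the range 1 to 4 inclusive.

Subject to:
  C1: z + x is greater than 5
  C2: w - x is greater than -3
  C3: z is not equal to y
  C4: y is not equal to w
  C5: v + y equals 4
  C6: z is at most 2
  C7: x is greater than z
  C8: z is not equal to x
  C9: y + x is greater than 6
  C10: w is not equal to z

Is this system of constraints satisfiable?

The assignment x = 4, y = 3, z = 2, w = 4, v = 1 works:
  constraint 1 holds since z + x = 6.
  constraint 2 holds since w - x = 0.
  constraint 5 holds since v + y = 4.
The rest check out directly.

Satisfiable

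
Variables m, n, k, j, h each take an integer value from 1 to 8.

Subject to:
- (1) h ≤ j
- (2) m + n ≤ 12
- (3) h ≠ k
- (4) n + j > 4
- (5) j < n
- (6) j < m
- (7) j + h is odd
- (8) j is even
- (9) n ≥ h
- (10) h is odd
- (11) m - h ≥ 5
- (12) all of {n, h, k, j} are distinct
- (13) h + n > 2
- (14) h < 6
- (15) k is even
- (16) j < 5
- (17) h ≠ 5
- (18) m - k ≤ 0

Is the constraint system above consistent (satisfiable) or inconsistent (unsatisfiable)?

Take m = 8, n = 3, k = 8, j = 2, h = 1. Then constraint 2: m + n = 11; constraint 4: n + j = 5, and every other listed constraint is also met.

Satisfiable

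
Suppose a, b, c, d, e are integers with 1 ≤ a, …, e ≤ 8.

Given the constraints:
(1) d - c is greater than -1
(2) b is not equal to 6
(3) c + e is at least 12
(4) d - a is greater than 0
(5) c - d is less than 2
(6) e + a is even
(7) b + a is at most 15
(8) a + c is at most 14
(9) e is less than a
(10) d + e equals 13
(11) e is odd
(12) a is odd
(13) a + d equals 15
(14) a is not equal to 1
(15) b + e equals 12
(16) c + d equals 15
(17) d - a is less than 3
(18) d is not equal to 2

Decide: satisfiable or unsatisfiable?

One satisfying assignment is a = 7, b = 7, c = 7, d = 8, e = 5.
For the less obvious constraints — constraint 1: d - c = 1; constraint 3: c + e = 12; constraint 4: d - a = 1 — and the others hold by inspection.

Satisfiable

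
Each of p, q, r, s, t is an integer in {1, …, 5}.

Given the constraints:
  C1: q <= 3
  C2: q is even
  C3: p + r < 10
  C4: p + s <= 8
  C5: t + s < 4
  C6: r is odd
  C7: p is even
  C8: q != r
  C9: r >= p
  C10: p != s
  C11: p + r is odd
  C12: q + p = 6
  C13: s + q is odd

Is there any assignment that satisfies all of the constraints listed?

Satisfiable

One satisfying assignment is p = 4, q = 2, r = 5, s = 1, t = 1.
For the less obvious constraints — constraint 3: p + r = 9; constraint 4: p + s = 5 — and the others hold by inspection.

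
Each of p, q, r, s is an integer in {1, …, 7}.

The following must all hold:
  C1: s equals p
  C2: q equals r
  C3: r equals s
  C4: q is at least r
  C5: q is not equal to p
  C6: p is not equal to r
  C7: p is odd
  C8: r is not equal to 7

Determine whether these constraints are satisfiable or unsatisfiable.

Unsatisfiable

From constraints 1, 2, and 3, q = r = s = p, so q = p. But constraint 5 says q ≠ p. Contradiction.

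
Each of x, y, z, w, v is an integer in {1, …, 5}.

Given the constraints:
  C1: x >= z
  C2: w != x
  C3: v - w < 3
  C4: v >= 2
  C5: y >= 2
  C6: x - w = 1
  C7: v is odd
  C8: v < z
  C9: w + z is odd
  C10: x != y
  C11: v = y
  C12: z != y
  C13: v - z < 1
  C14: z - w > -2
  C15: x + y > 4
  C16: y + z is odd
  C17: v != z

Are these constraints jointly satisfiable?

One satisfying assignment is x = 4, y = 3, z = 4, w = 3, v = 3.
For the less obvious constraints — constraint 3: v - w = 0; constraint 6: x - w = 1; constraint 13: v - z = -1 — and the others hold by inspection.

Satisfiable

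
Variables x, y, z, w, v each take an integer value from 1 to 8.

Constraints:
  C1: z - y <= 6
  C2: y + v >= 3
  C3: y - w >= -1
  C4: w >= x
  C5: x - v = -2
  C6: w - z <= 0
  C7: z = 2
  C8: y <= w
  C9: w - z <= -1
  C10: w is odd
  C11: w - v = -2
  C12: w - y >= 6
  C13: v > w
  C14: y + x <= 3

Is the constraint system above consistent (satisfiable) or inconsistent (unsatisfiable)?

Constraints 1, 9, and 12 give w − y ≥ 6, y − z ≥ -6, z − w ≥ 1.
Adding all 3 inequalities: the left sides telescope to 0, and the right sides sum to 6 + (-6) + 1 = 1. So 0 ≥ 1, which is false.

Unsatisfiable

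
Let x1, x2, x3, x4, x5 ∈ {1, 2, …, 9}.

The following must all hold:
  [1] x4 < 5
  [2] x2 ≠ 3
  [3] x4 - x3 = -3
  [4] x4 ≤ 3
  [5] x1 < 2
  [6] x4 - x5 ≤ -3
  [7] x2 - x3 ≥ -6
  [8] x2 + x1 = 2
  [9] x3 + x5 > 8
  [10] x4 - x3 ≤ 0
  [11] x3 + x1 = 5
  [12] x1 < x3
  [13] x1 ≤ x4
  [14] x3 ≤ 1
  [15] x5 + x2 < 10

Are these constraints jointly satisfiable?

Unsatisfiable

From constraint 14: x3 ≤ 1. From constraints 4 and 13: x1 ≤ x4 ≤ 3. Hence x3 + x1 ≤ 4. But constraint 11 requires x3 + x1 = 5, and 5 > 4. Contradiction.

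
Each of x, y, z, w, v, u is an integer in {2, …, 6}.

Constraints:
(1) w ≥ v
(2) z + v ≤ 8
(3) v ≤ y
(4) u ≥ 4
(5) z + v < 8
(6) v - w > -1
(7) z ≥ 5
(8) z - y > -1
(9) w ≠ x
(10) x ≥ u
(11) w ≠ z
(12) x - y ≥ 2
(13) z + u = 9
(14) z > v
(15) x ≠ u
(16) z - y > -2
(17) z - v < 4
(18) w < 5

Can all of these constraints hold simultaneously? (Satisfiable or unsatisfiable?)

Satisfiable

One satisfying assignment is x = 6, y = 4, z = 5, w = 2, v = 2, u = 4.
For the less obvious constraints — constraint 2: z + v = 7; constraint 5: z + v = 7; constraint 6: v - w = 0 — and the others hold by inspection.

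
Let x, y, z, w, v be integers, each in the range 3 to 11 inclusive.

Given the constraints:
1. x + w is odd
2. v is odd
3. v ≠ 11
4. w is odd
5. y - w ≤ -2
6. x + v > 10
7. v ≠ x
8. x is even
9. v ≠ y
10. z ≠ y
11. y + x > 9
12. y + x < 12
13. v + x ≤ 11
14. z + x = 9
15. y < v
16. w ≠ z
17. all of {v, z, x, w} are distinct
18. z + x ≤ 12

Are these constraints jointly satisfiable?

One satisfying assignment is x = 4, y = 6, z = 5, w = 9, v = 7.
For the less obvious constraints — constraint 5: y - w = -3; constraint 6: x + v = 11 — and the others hold by inspection.

Satisfiable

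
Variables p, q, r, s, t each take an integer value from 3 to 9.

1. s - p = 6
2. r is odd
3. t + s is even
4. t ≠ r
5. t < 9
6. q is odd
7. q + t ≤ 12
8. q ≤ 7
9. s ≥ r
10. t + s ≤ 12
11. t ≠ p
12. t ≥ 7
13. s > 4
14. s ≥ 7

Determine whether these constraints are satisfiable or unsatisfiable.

Unsatisfiable

From constraint 12: t ≥ 7. From constraint 14: s ≥ 7. Hence t + s ≥ 14. But constraint 10 requires t + s ≤ 12, and 12 < 14. Contradiction.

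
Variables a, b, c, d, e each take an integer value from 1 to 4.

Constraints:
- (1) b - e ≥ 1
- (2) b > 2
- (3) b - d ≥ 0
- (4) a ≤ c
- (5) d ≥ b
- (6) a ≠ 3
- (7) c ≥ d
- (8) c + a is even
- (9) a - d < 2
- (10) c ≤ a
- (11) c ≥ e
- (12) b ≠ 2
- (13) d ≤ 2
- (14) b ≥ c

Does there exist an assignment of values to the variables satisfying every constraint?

From constraint 2: b ≥ 3. From constraints 5 and 13: b ≤ d and d ≤ 2, so b ≤ 2. But 2 < 3, so no value of b works.

Unsatisfiable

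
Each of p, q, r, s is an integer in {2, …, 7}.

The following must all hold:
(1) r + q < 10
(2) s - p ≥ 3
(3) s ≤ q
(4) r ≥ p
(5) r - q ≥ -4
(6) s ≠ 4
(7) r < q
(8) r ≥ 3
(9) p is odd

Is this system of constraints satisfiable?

One satisfying assignment is p = 3, q = 6, r = 3, s = 6.
For the less obvious constraints — constraint 1: r + q = 9; constraint 2: s - p = 3; constraint 5: r - q = -3 — and the others hold by inspection.

Satisfiable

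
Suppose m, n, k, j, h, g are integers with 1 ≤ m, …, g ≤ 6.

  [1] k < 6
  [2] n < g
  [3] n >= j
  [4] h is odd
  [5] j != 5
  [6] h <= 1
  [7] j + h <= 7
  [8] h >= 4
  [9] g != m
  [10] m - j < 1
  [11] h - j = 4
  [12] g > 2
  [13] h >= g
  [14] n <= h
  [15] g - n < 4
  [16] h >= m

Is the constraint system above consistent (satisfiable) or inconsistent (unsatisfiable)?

Unsatisfiable

From constraint 12: g ≥ 3. From constraints 6 and 13: g ≤ h and h ≤ 1, so g ≤ 1. But 1 < 3, so no value of g works.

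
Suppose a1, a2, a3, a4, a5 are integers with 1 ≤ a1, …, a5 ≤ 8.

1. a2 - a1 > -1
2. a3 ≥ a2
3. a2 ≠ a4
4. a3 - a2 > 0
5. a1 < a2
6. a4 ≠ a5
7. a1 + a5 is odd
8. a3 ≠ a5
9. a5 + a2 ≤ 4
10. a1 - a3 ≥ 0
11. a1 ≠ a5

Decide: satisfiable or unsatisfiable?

Constraints 4, 5, and 10 give a3 ≤ a1, a1 < a2, a2 < a3. Chaining: a3 ≤ a1 < a2 < a3, which forces a3 < a3 — impossible.

Unsatisfiable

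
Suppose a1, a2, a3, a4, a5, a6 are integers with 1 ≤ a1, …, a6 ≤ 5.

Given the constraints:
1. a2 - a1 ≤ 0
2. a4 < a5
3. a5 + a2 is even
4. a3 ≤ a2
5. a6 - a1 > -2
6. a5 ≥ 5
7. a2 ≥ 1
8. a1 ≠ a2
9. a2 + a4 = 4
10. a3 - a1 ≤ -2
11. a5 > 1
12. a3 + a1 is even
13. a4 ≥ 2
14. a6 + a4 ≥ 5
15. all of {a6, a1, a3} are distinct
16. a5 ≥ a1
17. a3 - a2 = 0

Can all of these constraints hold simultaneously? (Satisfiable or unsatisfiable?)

The assignment a1 = 3, a2 = 1, a3 = 1, a4 = 3, a5 = 5, a6 = 4 works:
  constraint 1 holds since a2 - a1 = -2.
  constraint 5 holds since a6 - a1 = 1.
  constraint 9 holds since a2 + a4 = 4.
The rest check out directly.

Satisfiable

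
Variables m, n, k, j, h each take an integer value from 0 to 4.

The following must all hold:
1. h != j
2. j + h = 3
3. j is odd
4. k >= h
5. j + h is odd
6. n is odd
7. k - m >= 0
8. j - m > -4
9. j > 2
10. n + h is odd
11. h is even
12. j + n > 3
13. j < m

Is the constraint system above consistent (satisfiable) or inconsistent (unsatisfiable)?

Setting (m, n, k, j, h) = (4, 3, 4, 3, 0) satisfies everything: constraint 2: j + h = 3; constraint 7: k - m = 0; constraint 8: j - m = -1, and the others follow.

Satisfiable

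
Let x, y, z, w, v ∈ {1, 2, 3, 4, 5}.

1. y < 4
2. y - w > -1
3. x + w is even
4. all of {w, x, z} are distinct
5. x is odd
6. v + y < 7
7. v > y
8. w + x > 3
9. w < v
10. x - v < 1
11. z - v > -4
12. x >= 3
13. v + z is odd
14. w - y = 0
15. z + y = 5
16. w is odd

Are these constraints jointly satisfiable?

Satisfiable

One satisfying assignment is x = 3, y = 1, z = 4, w = 1, v = 5.
For the less obvious constraints — constraint 2: y - w = 0; constraint 6: v + y = 6 — and the others hold by inspection.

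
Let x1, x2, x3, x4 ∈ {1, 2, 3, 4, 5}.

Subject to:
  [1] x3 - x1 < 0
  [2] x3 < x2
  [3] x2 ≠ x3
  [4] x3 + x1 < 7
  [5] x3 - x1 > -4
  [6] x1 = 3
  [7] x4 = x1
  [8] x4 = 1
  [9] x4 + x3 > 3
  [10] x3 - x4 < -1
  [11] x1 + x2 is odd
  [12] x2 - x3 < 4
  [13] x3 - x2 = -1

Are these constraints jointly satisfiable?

Constraint 8 fixes x4 = 1 and constraint 6 fixes x1 = 3, but constraint 7 requires x4 = x1. Since 1 ≠ 3, contradiction.

Unsatisfiable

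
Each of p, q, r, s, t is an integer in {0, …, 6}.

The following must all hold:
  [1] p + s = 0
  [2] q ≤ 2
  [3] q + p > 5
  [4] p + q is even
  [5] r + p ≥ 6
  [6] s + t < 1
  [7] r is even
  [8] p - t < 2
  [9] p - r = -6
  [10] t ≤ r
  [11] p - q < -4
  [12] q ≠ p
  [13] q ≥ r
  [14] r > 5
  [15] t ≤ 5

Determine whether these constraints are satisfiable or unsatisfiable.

From constraint 14: r ≥ 6. From constraints 2 and 13: r ≤ q and q ≤ 2, so r ≤ 2. But 2 < 6, so no value of r works.

Unsatisfiable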